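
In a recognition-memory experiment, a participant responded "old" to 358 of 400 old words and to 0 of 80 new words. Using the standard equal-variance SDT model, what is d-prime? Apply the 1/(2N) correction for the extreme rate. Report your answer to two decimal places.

d-prime = 3.75

The false-alarm rate is 0/80 = 0, so apply the 1/(2N) correction: FA → 1/(2·80) = 0.00625.
z(H) = z(0.89500) = 1.254
z(FA) = z(0.00625) = -2.498
d' = 1.254 − (-2.498) = 3.752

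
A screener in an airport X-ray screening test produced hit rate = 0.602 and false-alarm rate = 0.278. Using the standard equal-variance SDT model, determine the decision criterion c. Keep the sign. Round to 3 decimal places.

z(0.602) = 0.2585, z(0.278) = -0.5888
c = −½·[z(H) + z(FA)] = −0.5 × (0.2585 + (-0.5888)) = 0.16515
c > 0: the screener has a conservative response bias.

c = 0.165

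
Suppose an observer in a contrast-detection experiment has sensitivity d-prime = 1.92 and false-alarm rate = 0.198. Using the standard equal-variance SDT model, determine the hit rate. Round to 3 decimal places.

hit rate = 0.858

z(false-alarm rate) = z(0.198) = -0.8488
z(H) = z(FA) + d' = -0.8488 + 1.92 = 1.0712
hit rate = Φ(1.0712) = 0.8580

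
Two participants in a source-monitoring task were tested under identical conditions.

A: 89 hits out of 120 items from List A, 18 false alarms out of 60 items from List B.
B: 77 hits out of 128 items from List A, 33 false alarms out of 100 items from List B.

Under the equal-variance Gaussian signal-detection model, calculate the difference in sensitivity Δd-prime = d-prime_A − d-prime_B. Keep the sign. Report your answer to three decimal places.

Δd-prime = 0.476

A: z(0.7417) = 0.6486, z(0.3000) = -0.5244, d' = 1.1730
B: z(0.6016) = 0.2575, z(0.3300) = -0.4399, d' = 0.6974
Δd' = d'_A − d'_B = 1.1730 − 0.6974 = 0.4756
A has the higher sensitivity.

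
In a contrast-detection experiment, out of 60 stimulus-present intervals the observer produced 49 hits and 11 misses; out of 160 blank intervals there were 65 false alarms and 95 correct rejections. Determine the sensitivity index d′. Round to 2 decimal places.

H = 49/60 = 0.8167
FA = 65/160 = 0.4062
z(0.8167) = 0.903, z(0.4062) = -0.237
d' = z(H) − z(FA) = 0.903 − (-0.237) = 1.140

d′ = 1.14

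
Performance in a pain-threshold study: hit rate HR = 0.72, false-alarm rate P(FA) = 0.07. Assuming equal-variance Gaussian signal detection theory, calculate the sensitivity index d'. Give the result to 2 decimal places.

z(H) = z(0.72) = 0.583
z(FA) = z(0.07) = -1.476
d' = z(H) − z(FA) = 0.583 − (-1.476) = 2.059

d' = 2.06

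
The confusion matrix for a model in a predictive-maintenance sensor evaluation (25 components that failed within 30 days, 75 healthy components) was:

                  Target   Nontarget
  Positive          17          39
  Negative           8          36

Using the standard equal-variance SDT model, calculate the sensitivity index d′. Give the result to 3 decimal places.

d′ = 0.418

H = 17/25 = 0.6800
FA = 39/75 = 0.5200
z(H) = 0.4677
z(FA) = 0.0502
d' = z(H) − z(FA) = 0.4677 − 0.0502 = 0.4175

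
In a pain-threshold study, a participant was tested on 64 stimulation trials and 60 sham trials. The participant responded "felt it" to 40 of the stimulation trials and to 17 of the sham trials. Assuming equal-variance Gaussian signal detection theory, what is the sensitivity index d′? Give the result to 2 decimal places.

d′ = 0.89

H = 40/64 = 0.6250
FA = 17/60 = 0.2833
z(H) = 0.319
z(FA) = -0.573
d' = z(H) − z(FA) = 0.319 − (-0.573) = 0.892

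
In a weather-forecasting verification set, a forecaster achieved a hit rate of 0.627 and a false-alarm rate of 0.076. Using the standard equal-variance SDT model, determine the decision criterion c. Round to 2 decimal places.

z(H) = z(0.627) = 0.3239
z(FA) = z(0.076) = -1.4325
c = −½·[z(H) + z(FA)] = −0.5 × (0.3239 + (-1.4325)) = 0.5543

c = 0.55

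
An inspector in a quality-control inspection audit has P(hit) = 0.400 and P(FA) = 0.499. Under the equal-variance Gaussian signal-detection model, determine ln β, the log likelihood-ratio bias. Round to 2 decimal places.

z(H) = z(0.400) = -0.253
z(FA) = z(0.499) = -0.003
ln β = −½·[z(H)² − z(FA)²] = −0.5 × (0.064 − 0.000) = -0.032

ln β = -0.03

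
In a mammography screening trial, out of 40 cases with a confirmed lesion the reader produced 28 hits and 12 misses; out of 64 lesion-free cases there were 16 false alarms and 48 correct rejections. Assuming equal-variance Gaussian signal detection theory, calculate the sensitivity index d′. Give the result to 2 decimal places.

d′ = 1.20

H = 28/40 = 0.7000
FA = 16/64 = 0.2500
z(H) = 0.5244
z(FA) = -0.6745
d' = z(H) − z(FA) = 0.5244 − (-0.6745) = 1.1989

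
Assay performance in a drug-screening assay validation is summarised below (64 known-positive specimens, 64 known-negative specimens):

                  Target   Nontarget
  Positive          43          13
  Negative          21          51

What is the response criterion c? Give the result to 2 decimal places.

H = 43/64 = 0.6719
FA = 13/64 = 0.2031
z(H) = 0.445
z(FA) = -0.831
c = −½·[z(H) + z(FA)] = −0.5 × (0.445 + (-0.831)) = 0.193

c = 0.19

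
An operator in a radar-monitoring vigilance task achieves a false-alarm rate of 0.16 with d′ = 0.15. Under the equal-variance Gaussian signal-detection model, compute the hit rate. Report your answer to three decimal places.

z(false-alarm rate) = z(0.16) = -0.9945
z(H) = z(FA) + d' = -0.9945 + 0.15 = -0.8445
hit rate = Φ(-0.8445) = 0.1992

hit rate = 0.199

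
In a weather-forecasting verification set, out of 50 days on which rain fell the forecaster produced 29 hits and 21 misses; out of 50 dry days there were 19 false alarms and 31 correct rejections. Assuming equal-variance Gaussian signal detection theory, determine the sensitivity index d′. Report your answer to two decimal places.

d′ = 0.51

H = 29/50 = 0.5800
FA = 19/50 = 0.3800
z(0.5800) = 0.202, z(0.3800) = -0.305
d' = z(H) − z(FA) = 0.202 − (-0.305) = 0.507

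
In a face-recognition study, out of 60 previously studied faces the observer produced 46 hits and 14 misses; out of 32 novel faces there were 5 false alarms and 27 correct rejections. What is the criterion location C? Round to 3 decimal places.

H = 46/60 = 0.7667
FA = 5/32 = 0.1562
z(H) = z(0.7667) = 0.7280
z(FA) = z(0.1562) = -1.0102
c = −½·[z(H) + z(FA)] = −0.5 × (0.7280 + (-1.0102)) = 0.1411

C = 0.141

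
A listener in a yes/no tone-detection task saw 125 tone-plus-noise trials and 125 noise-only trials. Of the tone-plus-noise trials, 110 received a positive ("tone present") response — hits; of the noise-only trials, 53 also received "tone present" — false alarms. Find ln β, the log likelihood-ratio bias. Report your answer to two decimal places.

ln β = -0.67

H = 110/125 = 0.8800
FA = 53/125 = 0.4240
z(0.8800) = 1.175, z(0.4240) = -0.192
ln β = −½·[z(H)² − z(FA)²] = −0.5 × (1.381 − 0.037) = -0.672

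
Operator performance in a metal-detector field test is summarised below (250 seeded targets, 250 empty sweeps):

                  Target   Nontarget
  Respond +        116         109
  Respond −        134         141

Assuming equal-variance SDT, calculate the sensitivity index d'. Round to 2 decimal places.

d' = 0.07

H = 116/250 = 0.4640
FA = 109/250 = 0.4360
z(H) = -0.090
z(FA) = -0.161
d' = z(H) − z(FA) = -0.090 − (-0.161) = 0.071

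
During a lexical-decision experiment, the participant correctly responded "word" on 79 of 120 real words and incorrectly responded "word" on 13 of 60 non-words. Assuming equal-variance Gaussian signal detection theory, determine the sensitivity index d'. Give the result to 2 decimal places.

d' = 1.19

H = 79/120 = 0.6583
FA = 13/60 = 0.2167
z(H) = z(0.6583) = 0.4078
z(FA) = z(0.2167) = -0.7834
d' = z(H) − z(FA) = 0.4078 − (-0.7834) = 1.1912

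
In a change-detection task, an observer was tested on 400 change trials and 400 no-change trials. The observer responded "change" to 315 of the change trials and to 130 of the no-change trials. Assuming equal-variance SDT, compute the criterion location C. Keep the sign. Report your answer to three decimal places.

C = -0.172

H = 315/400 = 0.7875
FA = 130/400 = 0.3250
Φ⁻¹(H) = 0.7978
Φ⁻¹(FA) = -0.4538
c = −½·[z(H) + z(FA)] = −0.5 × (0.7978 + (-0.4538)) = -0.1720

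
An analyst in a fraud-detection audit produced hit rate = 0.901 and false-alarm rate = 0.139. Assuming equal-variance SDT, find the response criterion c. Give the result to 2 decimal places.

c = -0.10

z(0.901) = 1.2873, z(0.139) = -1.0848
c = −½·[z(H) + z(FA)] = −0.5 × (1.2873 + (-1.0848)) = -0.10125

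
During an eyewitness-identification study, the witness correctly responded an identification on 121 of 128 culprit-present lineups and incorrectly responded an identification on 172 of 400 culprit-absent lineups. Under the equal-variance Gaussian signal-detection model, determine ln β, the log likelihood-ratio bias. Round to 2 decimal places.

ln β = -1.27

H = 121/128 = 0.9453
FA = 172/400 = 0.4300
z(H) = z(0.9453) = 1.601
z(FA) = z(0.4300) = -0.176
ln β = −½·[z(H)² − z(FA)²] = −0.5 × (2.563 − 0.031) = -1.266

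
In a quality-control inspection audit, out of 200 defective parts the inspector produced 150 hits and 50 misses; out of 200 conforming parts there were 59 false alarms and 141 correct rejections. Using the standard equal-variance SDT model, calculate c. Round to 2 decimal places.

c = -0.07

H = 150/200 = 0.7500
FA = 59/200 = 0.2950
z(H) = z(0.7500) = 0.674
z(FA) = z(0.2950) = -0.539
c = −½·[z(H) + z(FA)] = −0.5 × (0.674 + (-0.539)) = -0.0675
c < 0: the inspector has a liberal response bias.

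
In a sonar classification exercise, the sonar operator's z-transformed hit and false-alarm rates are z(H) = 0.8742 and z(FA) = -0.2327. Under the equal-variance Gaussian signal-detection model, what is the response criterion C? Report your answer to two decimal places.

c = −½·[z(H) + z(FA)] = −½·(0.8742 + (-0.2327)) = -0.32075

C = -0.32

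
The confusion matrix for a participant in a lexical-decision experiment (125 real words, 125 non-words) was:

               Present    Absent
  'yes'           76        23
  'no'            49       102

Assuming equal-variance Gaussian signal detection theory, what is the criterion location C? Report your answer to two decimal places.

H = 76/125 = 0.6080
FA = 23/125 = 0.1840
Φ⁻¹(0.6080) = 0.274, Φ⁻¹(0.1840) = -0.900
c = −½·[z(H) + z(FA)] = −0.5 × (0.274 + (-0.900)) = 0.313
c > 0: the participant has a conservative response bias.

C = 0.31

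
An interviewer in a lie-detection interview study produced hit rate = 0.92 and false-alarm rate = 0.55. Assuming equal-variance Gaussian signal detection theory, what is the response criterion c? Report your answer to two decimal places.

c = -0.77

Φ⁻¹(H) = 1.405
Φ⁻¹(FA) = 0.126
c = −½·[z(H) + z(FA)] = −0.5 × (1.405 + 0.126) = -0.7655
c < 0: the interviewer has a liberal response bias.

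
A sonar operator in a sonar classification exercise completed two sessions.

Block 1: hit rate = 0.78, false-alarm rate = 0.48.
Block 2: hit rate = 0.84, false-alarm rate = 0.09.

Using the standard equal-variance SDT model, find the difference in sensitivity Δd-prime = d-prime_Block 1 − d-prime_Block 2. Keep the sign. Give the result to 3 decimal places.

Δd-prime = -1.513

Block 1: z(0.78) = 0.7722, z(0.48) = -0.0502, d' = 0.8224
Block 2: z(0.84) = 0.9945, z(0.09) = -1.3408, d' = 2.3353
Δd' = d'_Block 1 − d'_Block 2 = 0.8224 − 2.3353 = -1.5129
Block 2 has the higher sensitivity.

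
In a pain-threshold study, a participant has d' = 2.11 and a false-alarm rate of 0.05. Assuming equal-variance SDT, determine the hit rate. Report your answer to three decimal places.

z(false-alarm rate) = z(0.05) = -1.6449
z(H) = z(FA) + d' = -1.6449 + 2.11 = 0.4651
hit rate = Φ(0.4651) = 0.6791

hit rate = 0.679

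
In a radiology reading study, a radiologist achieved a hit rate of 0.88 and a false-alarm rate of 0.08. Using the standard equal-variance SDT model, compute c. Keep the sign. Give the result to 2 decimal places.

c = 0.12

Φ⁻¹(0.88) = 1.1750, Φ⁻¹(0.08) = -1.4051
c = −½·[z(H) + z(FA)] = −0.5 × (1.1750 + (-1.4051)) = 0.11505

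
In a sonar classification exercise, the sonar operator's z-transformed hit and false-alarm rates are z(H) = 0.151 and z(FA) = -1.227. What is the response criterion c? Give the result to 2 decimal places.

c = 0.54

c = −½·[z(H) + z(FA)] = −½·(0.151 + (-1.227)) = 0.538
c > 0: the sonar operator has a conservative response bias.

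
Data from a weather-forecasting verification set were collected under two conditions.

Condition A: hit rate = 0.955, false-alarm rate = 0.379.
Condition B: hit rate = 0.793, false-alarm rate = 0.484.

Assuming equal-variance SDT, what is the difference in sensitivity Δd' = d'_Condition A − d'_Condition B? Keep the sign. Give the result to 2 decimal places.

Δd' = 1.15

Condition A: z(0.955) = 1.695, z(0.379) = -0.308, d' = 2.003
Condition B: z(0.793) = 0.817, z(0.484) = -0.040, d' = 0.857
Δd' = d'_Condition A − d'_Condition B = 2.003 − 0.857 = 1.146
Condition A has the higher sensitivity.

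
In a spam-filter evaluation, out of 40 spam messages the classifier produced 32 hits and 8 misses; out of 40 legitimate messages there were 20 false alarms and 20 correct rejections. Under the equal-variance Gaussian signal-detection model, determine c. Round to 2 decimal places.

c = -0.42

H = 32/40 = 0.8000
FA = 20/40 = 0.5000
Φ⁻¹(H) = Φ⁻¹(0.8000) = 0.8416
Φ⁻¹(FA) = Φ⁻¹(0.5000) = 0.0000
c = −½·[z(H) + z(FA)] = −0.5 × (0.8416 + 0.0000) = -0.4208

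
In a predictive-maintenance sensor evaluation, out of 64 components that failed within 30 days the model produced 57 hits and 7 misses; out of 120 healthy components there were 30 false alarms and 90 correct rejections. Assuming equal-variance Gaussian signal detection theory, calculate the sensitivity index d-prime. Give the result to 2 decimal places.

H = 57/64 = 0.8906
FA = 30/120 = 0.2500
z(H) = z(0.8906) = 1.2297
z(FA) = z(0.2500) = -0.6745
d' = z(H) − z(FA) = 1.2297 − (-0.6745) = 1.9042

d-prime = 1.90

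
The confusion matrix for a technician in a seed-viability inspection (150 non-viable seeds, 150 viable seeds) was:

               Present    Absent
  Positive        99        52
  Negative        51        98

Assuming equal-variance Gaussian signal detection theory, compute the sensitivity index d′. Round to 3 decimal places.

d′ = 0.807

H = 99/150 = 0.6600
FA = 52/150 = 0.3467
Φ⁻¹(H) = Φ⁻¹(0.6600) = 0.4125
Φ⁻¹(FA) = Φ⁻¹(0.3467) = -0.3942
d' = z(H) − z(FA) = 0.4125 − (-0.3942) = 0.8067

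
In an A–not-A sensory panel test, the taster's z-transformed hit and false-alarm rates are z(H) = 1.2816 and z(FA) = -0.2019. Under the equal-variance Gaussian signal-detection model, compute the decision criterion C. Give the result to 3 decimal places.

c = −½·[z(H) + z(FA)] = −½·(1.2816 + (-0.2019)) = -0.53985

C = -0.540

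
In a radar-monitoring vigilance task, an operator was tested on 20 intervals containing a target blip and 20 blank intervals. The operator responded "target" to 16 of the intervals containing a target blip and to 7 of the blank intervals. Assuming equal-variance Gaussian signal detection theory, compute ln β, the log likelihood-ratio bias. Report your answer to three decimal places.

H = 16/20 = 0.8000
FA = 7/20 = 0.3500
Φ⁻¹(0.8000) = 0.8416, Φ⁻¹(0.3500) = -0.3853
ln β = −½·[z(H)² − z(FA)²] = −0.5 × (0.7083 − 0.1485) = -0.2799

ln β = -0.280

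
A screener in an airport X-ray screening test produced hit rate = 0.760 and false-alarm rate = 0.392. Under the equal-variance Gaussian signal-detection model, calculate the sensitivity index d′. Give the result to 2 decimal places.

Φ⁻¹(H) = 0.7063
Φ⁻¹(FA) = -0.2741
d' = z(H) − z(FA) = 0.7063 − (-0.2741) = 0.9804

d′ = 0.98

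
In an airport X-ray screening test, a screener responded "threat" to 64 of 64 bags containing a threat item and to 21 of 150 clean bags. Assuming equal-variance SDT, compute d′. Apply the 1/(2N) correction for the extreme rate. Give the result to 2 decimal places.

d′ = 3.50

The hit rate is 64/64 = 1, so apply the 1/(2N) correction: H → 1 − 1/(2·64) = 0.99219.
z(H) = z(0.99219) = 2.418
z(FA) = z(0.14000) = -1.080
d' = 2.418 − (-1.080) = 3.498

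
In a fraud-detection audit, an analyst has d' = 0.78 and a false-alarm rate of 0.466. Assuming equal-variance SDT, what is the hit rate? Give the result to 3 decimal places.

hit rate = 0.756

z(false-alarm rate) = z(0.466) = -0.0853
z(H) = z(FA) + d' = -0.0853 + 0.78 = 0.6947
hit rate = Φ(0.6947) = 0.7564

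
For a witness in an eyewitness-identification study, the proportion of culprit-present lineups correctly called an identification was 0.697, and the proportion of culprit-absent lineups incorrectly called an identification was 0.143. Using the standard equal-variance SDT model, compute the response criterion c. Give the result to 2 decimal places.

z(H) = 0.5158
z(FA) = -1.0669
c = −½·[z(H) + z(FA)] = −0.5 × (0.5158 + (-1.0669)) = 0.27555
c > 0: the witness has a conservative response bias.

c = 0.28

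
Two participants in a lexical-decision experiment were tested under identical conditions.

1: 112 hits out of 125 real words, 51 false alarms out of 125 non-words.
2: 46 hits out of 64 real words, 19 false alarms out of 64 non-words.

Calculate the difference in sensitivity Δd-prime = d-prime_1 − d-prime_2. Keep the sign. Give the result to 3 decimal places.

1: z(0.8960) = 1.2591, z(0.4080) = -0.2327, d' = 1.4918
2: z(0.7188) = 0.5793, z(0.2969) = -0.5333, d' = 1.1126
Δd' = d'_1 − d'_2 = 1.4918 − 1.1126 = 0.3792
1 has the higher sensitivity.

Δd-prime = 0.379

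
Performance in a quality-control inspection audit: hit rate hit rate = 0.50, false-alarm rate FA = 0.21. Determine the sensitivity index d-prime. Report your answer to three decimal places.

d-prime = 0.806

z(H) = 0.0000
z(FA) = -0.8064
d' = z(H) − z(FA) = 0.0000 − (-0.8064) = 0.8064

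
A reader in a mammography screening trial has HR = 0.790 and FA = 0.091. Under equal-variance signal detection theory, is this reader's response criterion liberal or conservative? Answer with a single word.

z(H) = 0.806, z(FA) = -1.335
c = −½·(z(H) + z(FA)) = 0.2645
c > 0 → conservative criterion (biased toward responding “no”).

conservative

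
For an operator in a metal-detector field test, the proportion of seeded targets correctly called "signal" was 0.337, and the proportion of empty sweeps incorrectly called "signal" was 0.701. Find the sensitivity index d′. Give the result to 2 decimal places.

d′ = -0.95

z(H) = z(0.337) = -0.4207
z(FA) = z(0.701) = 0.5273
d' = z(H) − z(FA) = -0.4207 − 0.5273 = -0.9480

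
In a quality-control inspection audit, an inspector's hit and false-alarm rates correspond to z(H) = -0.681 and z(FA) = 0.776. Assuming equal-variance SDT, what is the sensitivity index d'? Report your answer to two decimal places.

d' = -1.46

d' = z(H) − z(FA) = -0.681 − 0.776 = -1.457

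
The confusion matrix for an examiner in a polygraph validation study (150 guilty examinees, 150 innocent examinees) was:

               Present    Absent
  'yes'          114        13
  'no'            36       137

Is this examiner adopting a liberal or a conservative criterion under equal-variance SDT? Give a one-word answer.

z(H) = 0.706, z(FA) = -1.362
c = −½·(z(H) + z(FA)) = 0.328
c > 0 → conservative criterion (biased toward responding “no”).

conservative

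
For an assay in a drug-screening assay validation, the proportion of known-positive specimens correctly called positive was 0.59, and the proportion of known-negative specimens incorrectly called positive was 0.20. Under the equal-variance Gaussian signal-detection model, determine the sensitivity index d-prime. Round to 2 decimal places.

z(0.59) = 0.2275, z(0.20) = -0.8416
d' = z(H) − z(FA) = 0.2275 − (-0.8416) = 1.0691

d-prime = 1.07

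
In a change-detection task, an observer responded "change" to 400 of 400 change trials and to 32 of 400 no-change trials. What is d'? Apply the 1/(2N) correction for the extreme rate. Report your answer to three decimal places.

d' = 4.428

The hit rate is 400/400 = 1, so apply the 1/(2N) correction: H → 1 − 1/(2·400) = 0.99875.
z(H) = z(0.99875) = 3.0233
z(FA) = z(0.08000) = -1.4051
d' = 3.0233 − (-1.4051) = 4.4284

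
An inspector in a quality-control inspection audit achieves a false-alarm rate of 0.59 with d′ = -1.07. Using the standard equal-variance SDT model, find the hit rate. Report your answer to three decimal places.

z(false-alarm rate) = z(0.59) = 0.2275
z(H) = z(FA) + d' = 0.2275 + (-1.07) = -0.8425
hit rate = Φ(-0.8425) = 0.1998

hit rate = 0.200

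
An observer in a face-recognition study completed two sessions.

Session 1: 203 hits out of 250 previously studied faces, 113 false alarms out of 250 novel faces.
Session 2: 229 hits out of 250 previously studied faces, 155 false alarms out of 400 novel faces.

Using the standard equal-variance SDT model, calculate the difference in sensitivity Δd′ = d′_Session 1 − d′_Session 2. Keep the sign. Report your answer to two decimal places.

Session 1: z(0.8120) = 0.885, z(0.4520) = -0.121, d' = 1.006
Session 2: z(0.9160) = 1.379, z(0.3875) = -0.286, d' = 1.665
Δd' = d'_Session 1 − d'_Session 2 = 1.006 − 1.665 = -0.659
Session 2 has the higher sensitivity.

Δd′ = -0.66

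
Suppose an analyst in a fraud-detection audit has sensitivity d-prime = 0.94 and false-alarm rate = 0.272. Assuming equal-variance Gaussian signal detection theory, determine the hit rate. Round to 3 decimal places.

hit rate = 0.631

z(false-alarm rate) = z(0.272) = -0.6068
z(H) = z(FA) + d' = -0.6068 + 0.94 = 0.3332
hit rate = Φ(0.3332) = 0.6305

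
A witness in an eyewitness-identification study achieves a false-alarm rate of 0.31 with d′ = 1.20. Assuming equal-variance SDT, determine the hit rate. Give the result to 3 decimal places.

hit rate = 0.759

z(false-alarm rate) = z(0.31) = -0.4959
z(H) = z(FA) + d' = -0.4959 + 1.20 = 0.7041
hit rate = Φ(0.7041) = 0.7593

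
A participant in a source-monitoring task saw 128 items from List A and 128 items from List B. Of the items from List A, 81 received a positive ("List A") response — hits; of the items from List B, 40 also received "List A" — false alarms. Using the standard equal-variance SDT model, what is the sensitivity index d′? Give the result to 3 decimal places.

d′ = 0.828

H = 81/128 = 0.6328
FA = 40/128 = 0.3125
z(0.6328) = 0.3393, z(0.3125) = -0.4888
d' = z(H) − z(FA) = 0.3393 − (-0.4888) = 0.8281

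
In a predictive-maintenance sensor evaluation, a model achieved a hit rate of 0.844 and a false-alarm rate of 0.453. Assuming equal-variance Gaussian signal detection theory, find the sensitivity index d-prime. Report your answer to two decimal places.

d-prime = 1.13

z(H) = z(0.844) = 1.011
z(FA) = z(0.453) = -0.118
d' = z(H) − z(FA) = 1.011 − (-0.118) = 1.129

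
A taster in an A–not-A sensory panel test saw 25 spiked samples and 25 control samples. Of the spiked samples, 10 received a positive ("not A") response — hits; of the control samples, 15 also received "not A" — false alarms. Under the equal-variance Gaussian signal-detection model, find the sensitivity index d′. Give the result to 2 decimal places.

d′ = -0.51

H = 10/25 = 0.4000
FA = 15/25 = 0.6000
z(H) = -0.253
z(FA) = 0.253
d' = z(H) − z(FA) = -0.253 − 0.253 = -0.506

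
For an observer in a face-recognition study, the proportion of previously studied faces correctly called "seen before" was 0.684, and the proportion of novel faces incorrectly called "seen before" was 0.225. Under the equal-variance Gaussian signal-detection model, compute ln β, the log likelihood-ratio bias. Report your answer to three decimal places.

z(H) = 0.4789
z(FA) = -0.7554
ln β = −½·[z(H)² − z(FA)²] = −0.5 × (0.2293 − 0.5706) = 0.17065

ln β = 0.171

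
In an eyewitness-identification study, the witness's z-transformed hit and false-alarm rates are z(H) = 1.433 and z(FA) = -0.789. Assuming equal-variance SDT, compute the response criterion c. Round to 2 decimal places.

c = −½·[z(H) + z(FA)] = −½·(1.433 + (-0.789)) = -0.322

c = -0.32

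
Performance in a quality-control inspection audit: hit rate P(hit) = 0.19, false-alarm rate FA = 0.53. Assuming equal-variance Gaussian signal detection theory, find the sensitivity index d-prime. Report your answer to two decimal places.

d-prime = -0.95

z(H) = z(0.19) = -0.8779
z(FA) = z(0.53) = 0.0753
d' = z(H) − z(FA) = -0.8779 − 0.0753 = -0.9532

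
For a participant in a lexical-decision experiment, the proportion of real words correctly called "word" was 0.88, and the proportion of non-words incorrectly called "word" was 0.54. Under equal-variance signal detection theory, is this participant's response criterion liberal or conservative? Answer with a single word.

liberal

z(H) = 1.175, z(FA) = 0.100
c = −½·(z(H) + z(FA)) = -0.6375
c < 0 → liberal criterion (biased toward responding “yes”).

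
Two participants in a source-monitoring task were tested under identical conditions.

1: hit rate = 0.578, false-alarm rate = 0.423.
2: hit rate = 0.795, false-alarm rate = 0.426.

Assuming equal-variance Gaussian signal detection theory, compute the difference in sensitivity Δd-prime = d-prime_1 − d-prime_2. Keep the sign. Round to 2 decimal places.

Δd-prime = -0.62

1: z(0.578) = 0.197, z(0.423) = -0.194, d' = 0.391
2: z(0.795) = 0.824, z(0.426) = -0.187, d' = 1.011
Δd' = d'_1 − d'_2 = 0.391 − 1.011 = -0.620
2 has the higher sensitivity.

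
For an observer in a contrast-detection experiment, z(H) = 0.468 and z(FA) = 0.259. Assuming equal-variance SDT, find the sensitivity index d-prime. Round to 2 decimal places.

d' = z(H) − z(FA) = 0.468 − 0.259 = 0.209

d-prime = 0.21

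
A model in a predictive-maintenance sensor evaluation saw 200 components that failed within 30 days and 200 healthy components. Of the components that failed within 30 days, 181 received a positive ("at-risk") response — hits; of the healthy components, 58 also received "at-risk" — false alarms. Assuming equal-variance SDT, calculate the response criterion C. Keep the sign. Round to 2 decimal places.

C = -0.38

H = 181/200 = 0.9050
FA = 58/200 = 0.2900
Φ⁻¹(H) = 1.311
Φ⁻¹(FA) = -0.553
c = −½·[z(H) + z(FA)] = −0.5 × (1.311 + (-0.553)) = -0.379
c < 0: the model has a liberal response bias.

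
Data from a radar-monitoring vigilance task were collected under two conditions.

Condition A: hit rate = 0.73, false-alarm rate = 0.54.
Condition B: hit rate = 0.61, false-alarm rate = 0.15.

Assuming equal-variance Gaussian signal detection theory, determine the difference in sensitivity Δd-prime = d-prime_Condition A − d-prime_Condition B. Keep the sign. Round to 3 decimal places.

Δd-prime = -0.803

Condition A: z(0.73) = 0.6128, z(0.54) = 0.1004, d' = 0.5124
Condition B: z(0.61) = 0.2793, z(0.15) = -1.0364, d' = 1.3157
Δd' = d'_Condition A − d'_Condition B = 0.5124 − 1.3157 = -0.8033
Condition B has the higher sensitivity.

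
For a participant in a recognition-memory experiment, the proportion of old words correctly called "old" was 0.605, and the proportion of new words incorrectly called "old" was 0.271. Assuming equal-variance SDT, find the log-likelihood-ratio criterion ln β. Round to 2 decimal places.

z(H) = 0.266
z(FA) = -0.610
ln β = −½·[z(H)² − z(FA)²] = −0.5 × (0.071 − 0.372) = 0.1505

ln β = 0.15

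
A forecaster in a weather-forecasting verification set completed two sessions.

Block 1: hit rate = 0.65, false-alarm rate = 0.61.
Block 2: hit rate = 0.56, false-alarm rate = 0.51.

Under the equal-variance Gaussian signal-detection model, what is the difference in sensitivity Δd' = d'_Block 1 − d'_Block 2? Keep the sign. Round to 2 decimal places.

Block 1: z(0.65) = 0.385, z(0.61) = 0.279, d' = 0.106
Block 2: z(0.56) = 0.151, z(0.51) = 0.025, d' = 0.126
Δd' = d'_Block 1 − d'_Block 2 = 0.106 − 0.126 = -0.020
Block 2 has the higher sensitivity.

Δd' = -0.02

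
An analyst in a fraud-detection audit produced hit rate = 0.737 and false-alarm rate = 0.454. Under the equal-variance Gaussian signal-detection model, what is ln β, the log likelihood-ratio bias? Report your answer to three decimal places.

ln β = -0.194

z(H) = 0.6341
z(FA) = -0.1156
ln β = −½·[z(H)² − z(FA)²] = −0.5 × (0.4021 − 0.0134) = -0.19435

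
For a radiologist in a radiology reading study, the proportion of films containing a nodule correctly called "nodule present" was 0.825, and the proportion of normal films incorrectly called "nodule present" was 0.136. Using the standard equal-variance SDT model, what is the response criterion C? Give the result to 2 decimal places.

C = 0.08

z(H) = z(0.825) = 0.9346
z(FA) = z(0.136) = -1.0985
c = −½·[z(H) + z(FA)] = −0.5 × (0.9346 + (-1.0985)) = 0.08195
c > 0: the radiologist has a conservative response bias.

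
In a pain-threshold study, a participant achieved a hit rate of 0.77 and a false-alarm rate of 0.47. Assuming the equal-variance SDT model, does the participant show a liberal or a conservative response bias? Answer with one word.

z(H) = 0.739, z(FA) = -0.075
c = −½·(z(H) + z(FA)) = -0.332
c < 0 → liberal criterion (biased toward responding “yes”).

liberal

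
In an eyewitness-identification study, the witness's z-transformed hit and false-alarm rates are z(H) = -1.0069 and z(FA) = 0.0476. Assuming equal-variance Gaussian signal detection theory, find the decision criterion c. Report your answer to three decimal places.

c = −½·[z(H) + z(FA)] = −½·(-1.0069 + 0.0476) = 0.47965
c > 0: the witness has a conservative response bias.

c = 0.480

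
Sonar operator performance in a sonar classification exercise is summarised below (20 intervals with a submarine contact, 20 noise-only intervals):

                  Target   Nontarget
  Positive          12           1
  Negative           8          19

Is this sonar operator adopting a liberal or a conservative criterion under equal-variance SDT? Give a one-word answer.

z(H) = 0.253, z(FA) = -1.645
c = −½·(z(H) + z(FA)) = 0.696
c > 0 → conservative criterion (biased toward responding “no”).

conservative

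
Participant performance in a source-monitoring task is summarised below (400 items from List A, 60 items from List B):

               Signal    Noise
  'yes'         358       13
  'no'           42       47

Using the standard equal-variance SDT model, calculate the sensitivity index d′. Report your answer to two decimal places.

H = 358/400 = 0.8950
FA = 13/60 = 0.2167
z(0.8950) = 1.2536, z(0.2167) = -0.7834
d' = z(H) − z(FA) = 1.2536 − (-0.7834) = 2.0370

d′ = 2.04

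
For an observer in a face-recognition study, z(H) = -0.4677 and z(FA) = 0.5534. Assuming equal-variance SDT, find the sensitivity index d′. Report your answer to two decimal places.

d′ = -1.02

d' = z(H) − z(FA) = -0.4677 − 0.5534 = -1.0211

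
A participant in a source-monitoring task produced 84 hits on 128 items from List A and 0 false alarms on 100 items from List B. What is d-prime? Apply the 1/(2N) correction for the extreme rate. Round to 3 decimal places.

d-prime = 2.978

The false-alarm rate is 0/100 = 0, so apply the 1/(2N) correction: FA → 1/(2·100) = 0.00500.
z(H) = z(0.65625) = 0.4023
z(FA) = z(0.00500) = -2.5758
d' = 0.4023 − (-2.5758) = 2.9781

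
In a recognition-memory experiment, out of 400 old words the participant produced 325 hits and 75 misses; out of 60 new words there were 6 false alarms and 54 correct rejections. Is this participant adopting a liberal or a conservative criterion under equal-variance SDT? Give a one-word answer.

conservative

z(H) = 0.887, z(FA) = -1.282
c = −½·(z(H) + z(FA)) = 0.1975
c > 0 → conservative criterion (biased toward responding “no”).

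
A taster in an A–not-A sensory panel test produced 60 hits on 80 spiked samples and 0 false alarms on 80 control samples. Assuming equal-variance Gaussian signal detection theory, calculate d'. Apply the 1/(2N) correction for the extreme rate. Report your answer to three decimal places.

The false-alarm rate is 0/80 = 0, so apply the 1/(2N) correction: FA → 1/(2·80) = 0.00625.
z(H) = z(0.75000) = 0.6745
z(FA) = z(0.00625) = -2.4977
d' = 0.6745 − (-2.4977) = 3.1722

d' = 3.172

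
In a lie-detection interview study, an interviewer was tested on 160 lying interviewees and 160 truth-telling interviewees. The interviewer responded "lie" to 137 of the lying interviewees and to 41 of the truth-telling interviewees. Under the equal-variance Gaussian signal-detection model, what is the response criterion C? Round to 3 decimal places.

C = -0.204

H = 137/160 = 0.8562
FA = 41/160 = 0.2562
z(H) = 1.0634
z(FA) = -0.6551
c = −½·[z(H) + z(FA)] = −0.5 × (1.0634 + (-0.6551)) = -0.20415
c < 0: the interviewer has a liberal response bias.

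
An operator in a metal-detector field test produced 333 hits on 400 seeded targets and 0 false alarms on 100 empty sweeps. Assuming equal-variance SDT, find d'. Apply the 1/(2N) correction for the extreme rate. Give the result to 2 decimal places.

The false-alarm rate is 0/100 = 0, so apply the 1/(2N) correction: FA → 1/(2·100) = 0.00500.
z(H) = z(0.83250) = 0.964
z(FA) = z(0.00500) = -2.576
d' = 0.964 − (-2.576) = 3.540

d' = 3.54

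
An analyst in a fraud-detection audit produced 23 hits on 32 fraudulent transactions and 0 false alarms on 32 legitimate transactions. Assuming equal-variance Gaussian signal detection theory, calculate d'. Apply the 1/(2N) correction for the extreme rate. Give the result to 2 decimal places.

The false-alarm rate is 0/32 = 0, so apply the 1/(2N) correction: FA → 1/(2·32) = 0.01562.
z(H) = z(0.71875) = 0.579
z(FA) = z(0.01562) = -2.154
d' = 0.579 − (-2.154) = 2.733

d' = 2.73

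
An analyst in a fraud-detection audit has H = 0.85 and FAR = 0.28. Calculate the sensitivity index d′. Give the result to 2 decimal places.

d′ = 1.62

Φ⁻¹(H) = Φ⁻¹(0.85) = 1.036
Φ⁻¹(FA) = Φ⁻¹(0.28) = -0.583
d' = z(H) − z(FA) = 1.036 − (-0.583) = 1.619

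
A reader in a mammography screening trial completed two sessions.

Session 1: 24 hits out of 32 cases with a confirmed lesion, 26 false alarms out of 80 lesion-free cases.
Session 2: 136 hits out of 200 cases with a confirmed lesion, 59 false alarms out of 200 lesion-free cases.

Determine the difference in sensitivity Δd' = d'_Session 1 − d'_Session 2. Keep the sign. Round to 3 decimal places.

Δd' = 0.122

Session 1: z(0.7500) = 0.6745, z(0.3250) = -0.4538, d' = 1.1283
Session 2: z(0.6800) = 0.4677, z(0.2950) = -0.5388, d' = 1.0065
Δd' = d'_Session 1 − d'_Session 2 = 1.1283 − 1.0065 = 0.1218
Session 1 has the higher sensitivity.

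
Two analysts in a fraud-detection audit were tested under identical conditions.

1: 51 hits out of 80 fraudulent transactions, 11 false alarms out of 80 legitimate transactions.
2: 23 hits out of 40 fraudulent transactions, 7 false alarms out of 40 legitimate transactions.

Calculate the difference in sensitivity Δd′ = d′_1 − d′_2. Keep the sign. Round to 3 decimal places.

Δd′ = 0.320

1: z(0.6375) = 0.3518, z(0.1375) = -1.0916, d' = 1.4434
2: z(0.5750) = 0.1891, z(0.1750) = -0.9346, d' = 1.1237
Δd' = d'_1 − d'_2 = 1.4434 − 1.1237 = 0.3197
1 has the higher sensitivity.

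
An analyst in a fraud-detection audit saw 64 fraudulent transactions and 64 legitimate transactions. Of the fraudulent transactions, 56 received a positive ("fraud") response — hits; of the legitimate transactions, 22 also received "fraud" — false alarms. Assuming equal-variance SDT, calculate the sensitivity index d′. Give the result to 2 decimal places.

H = 56/64 = 0.8750
FA = 22/64 = 0.3438
Φ⁻¹(H) = Φ⁻¹(0.8750) = 1.150
Φ⁻¹(FA) = Φ⁻¹(0.3438) = -0.402
d' = z(H) − z(FA) = 1.150 − (-0.402) = 1.552

d′ = 1.55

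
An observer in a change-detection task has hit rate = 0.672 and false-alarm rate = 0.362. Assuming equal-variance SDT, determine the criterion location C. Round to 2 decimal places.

z(H) = 0.4454
z(FA) = -0.3531
c = −½·[z(H) + z(FA)] = −0.5 × (0.4454 + (-0.3531)) = -0.04615
c < 0: the observer has a liberal response bias.

C = -0.05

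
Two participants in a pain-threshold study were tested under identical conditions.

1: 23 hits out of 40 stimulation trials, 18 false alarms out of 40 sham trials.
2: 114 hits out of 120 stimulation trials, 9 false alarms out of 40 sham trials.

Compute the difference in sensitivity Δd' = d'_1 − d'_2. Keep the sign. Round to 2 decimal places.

Δd' = -2.09

1: z(0.5750) = 0.189, z(0.4500) = -0.126, d' = 0.315
2: z(0.9500) = 1.645, z(0.2250) = -0.755, d' = 2.400
Δd' = d'_1 − d'_2 = 0.315 − 2.400 = -2.085
2 has the higher sensitivity.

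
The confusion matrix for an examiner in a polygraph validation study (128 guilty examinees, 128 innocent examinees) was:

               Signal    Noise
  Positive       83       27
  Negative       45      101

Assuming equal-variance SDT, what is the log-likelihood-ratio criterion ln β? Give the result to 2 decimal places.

ln β = 0.25

H = 83/128 = 0.6484
FA = 27/128 = 0.2109
z(0.6484) = 0.381, z(0.2109) = -0.803
ln β = −½·[z(H)² − z(FA)²] = −0.5 × (0.145 − 0.645) = 0.250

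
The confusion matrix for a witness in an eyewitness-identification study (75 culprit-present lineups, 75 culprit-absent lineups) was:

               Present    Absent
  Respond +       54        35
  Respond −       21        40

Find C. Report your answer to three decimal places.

C = -0.250

H = 54/75 = 0.7200
FA = 35/75 = 0.4667
z(H) = z(0.7200) = 0.5828
z(FA) = z(0.4667) = -0.0836
c = −½·[z(H) + z(FA)] = −0.5 × (0.5828 + (-0.0836)) = -0.2496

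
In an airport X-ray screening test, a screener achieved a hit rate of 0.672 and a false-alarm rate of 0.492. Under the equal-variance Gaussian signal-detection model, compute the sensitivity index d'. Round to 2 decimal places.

d' = 0.47

z(H) = z(0.672) = 0.445
z(FA) = z(0.492) = -0.020
d' = z(H) − z(FA) = 0.445 − (-0.020) = 0.465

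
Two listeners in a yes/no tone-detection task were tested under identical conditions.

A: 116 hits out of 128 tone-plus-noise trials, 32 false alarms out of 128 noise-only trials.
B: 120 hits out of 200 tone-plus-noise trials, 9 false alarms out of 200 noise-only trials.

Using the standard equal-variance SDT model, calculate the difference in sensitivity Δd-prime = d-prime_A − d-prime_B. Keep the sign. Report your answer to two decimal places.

A: z(0.9062) = 1.318, z(0.2500) = -0.674, d' = 1.992
B: z(0.6000) = 0.253, z(0.0450) = -1.695, d' = 1.948
Δd' = d'_A − d'_B = 1.992 − 1.948 = 0.044
A has the higher sensitivity.

Δd-prime = 0.04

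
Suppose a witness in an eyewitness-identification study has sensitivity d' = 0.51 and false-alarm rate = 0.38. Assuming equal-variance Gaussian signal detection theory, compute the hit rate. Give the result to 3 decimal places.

z(false-alarm rate) = z(0.38) = -0.3055
z(H) = z(FA) + d' = -0.3055 + 0.51 = 0.2045
hit rate = Φ(0.2045) = 0.5810

hit rate = 0.581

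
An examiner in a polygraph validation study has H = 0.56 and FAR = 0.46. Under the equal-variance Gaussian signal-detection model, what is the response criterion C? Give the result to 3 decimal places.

C = -0.025

Φ⁻¹(H) = Φ⁻¹(0.56) = 0.1510
Φ⁻¹(FA) = Φ⁻¹(0.46) = -0.1004
c = −½·[z(H) + z(FA)] = −0.5 × (0.1510 + (-0.1004)) = -0.0253
c < 0: the examiner has a liberal response bias.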